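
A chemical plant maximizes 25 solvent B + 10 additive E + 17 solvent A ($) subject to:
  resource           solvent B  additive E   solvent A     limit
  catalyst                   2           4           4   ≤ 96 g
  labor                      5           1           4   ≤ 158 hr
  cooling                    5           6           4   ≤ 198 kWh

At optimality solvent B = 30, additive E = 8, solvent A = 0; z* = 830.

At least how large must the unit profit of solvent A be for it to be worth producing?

20

At the optimum: catalyst uses 92 of 96 (slack = 4); labor uses 158 of 158 (binding); cooling uses 198 of 198 (binding).
Slack constraints have shadow price 0 (complementary slackness).
Dual feasibility on the basic columns requires 5·y_labor + 5·y_cooling = 25, 1·y_labor + 6·y_cooling = 10.
This yields shadow prices y_labor = 4, y_cooling = 1.
solvent A enters the basis when its profit ≥ yᵀa₃ = 4·4 + 1·4 = 20.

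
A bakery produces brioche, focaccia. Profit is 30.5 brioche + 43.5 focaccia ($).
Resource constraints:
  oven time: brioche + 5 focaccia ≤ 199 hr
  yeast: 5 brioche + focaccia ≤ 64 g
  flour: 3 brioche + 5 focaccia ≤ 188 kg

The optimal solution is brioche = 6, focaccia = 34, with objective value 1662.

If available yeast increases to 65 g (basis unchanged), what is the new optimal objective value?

At the optimum: oven time uses 176 of 199 (slack = 23); yeast uses 64 of 64 (binding); flour uses 188 of 188 (binding).
Slack constraints have shadow price 0 (complementary slackness).
From A_Bᵀ y = c: 5·y_yeast + 3·y_flour = 30.5; 1·y_yeast + 5·y_flour = 43.5.
This yields shadow prices y_yeast = 1, y_flour = 8.5.
Δz = y_yeast·Δb = 1 × (1) = 1, so new z* = 1662 + 1 = 1663.

1663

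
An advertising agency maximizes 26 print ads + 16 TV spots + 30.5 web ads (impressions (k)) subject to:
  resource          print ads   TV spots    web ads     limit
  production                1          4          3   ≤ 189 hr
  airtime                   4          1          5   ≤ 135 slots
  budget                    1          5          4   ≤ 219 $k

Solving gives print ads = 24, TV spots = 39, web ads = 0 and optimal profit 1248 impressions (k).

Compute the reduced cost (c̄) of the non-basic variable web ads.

-7.5

Binding: airtime and budget. Non-binding: production (9 unused).
Slack constraints have shadow price 0 (complementary slackness).
From A_Bᵀ y = c: 4·y_airtime + 1·y_budget = 26; 1·y_airtime + 5·y_budget = 16.
Solving: y_airtime = 6, y_budget = 2.
Reduced cost of web ads: c₃ − yᵀa₃ = 30.5 − (6·5 + 2·4) = 30.5 − 38 = -7.5.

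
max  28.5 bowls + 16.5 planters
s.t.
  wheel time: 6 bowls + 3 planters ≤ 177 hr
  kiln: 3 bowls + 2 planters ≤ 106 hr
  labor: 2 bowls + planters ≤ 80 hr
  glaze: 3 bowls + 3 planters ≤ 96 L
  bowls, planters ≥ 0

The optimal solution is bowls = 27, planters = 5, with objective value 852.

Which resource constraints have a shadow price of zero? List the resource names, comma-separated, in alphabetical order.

wheel time: 177/177 (binding)
kiln: 91/106 (slack 15)
labor: 59/80 (slack 21)
glaze: 96/96 (binding)
By complementary slackness, a constraint with positive slack has shadow price 0 → kiln, labor.

kiln, labor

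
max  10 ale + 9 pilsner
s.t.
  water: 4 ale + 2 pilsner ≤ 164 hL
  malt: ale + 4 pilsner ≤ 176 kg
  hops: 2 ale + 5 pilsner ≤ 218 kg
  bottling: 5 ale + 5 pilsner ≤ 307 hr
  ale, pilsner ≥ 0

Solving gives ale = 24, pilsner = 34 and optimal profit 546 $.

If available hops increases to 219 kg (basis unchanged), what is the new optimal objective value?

Check each constraint at x*: water 164/164 (tight); malt 160/176 (slack 16); hops 218/218 (tight); bottling 290/307 (slack 17).
By complementary slackness, y = 0 for the non-binding constraints.
Dual feasibility on the basic columns requires 4·y_water + 2·y_hops = 10, 2·y_water + 5·y_hops = 9.
→ y_water = 2 and y_hops = 1.
Δz = y_hops·Δb = 1 × (1) = 1, so new z* = 546 + 1 = 547.

547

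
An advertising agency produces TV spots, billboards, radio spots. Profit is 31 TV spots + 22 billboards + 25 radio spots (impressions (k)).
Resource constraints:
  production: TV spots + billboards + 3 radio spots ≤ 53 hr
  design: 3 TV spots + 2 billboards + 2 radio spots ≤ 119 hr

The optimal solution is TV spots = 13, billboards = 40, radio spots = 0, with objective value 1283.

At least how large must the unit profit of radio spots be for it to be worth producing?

30

At the optimum: production uses 53 of 53 (binding); design uses 119 of 119 (binding).
Dual feasibility on the basic columns requires 1·y_production + 3·y_design = 31, 1·y_production + 2·y_design = 22.
Solving: y_production = 4, y_design = 9.
radio spots enters the basis when its profit ≥ yᵀa₃ = 4·3 + 9·2 = 30.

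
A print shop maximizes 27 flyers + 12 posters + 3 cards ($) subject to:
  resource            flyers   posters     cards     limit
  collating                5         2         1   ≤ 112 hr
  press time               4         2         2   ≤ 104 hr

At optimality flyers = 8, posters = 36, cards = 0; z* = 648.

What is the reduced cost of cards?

Check each constraint at x*: collating 112/112 (tight); press time 104/104 (tight).
Dual feasibility on the basic columns requires 5·y_collating + 4·y_press time = 27, 2·y_collating + 2·y_press time = 12.
This yields shadow prices y_collating = 3, y_press time = 3.
Reduced cost of cards: c₃ − yᵀa₃ = 3 − (3·1 + 3·2) = 3 − 9 = -6.

-6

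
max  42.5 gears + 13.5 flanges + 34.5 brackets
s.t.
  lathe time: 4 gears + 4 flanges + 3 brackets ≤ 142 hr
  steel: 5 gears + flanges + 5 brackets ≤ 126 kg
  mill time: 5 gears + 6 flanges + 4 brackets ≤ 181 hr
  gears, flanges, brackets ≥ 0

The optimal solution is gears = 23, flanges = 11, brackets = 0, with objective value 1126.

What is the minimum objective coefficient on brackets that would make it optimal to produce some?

41.5

Check each constraint at x*: lathe time 136/142 (slack 6); steel 126/126 (tight); mill time 181/181 (tight).
Since lathe time is not tight, its dual is 0.
Dual feasibility on the basic columns requires 5·y_steel + 5·y_mill time = 42.5, 1·y_steel + 6·y_mill time = 13.5.
Solving: y_steel = 7.5, y_mill time = 1.
brackets enters the basis when its profit ≥ yᵀa₃ = 7.5·5 + 1·4 = 41.5.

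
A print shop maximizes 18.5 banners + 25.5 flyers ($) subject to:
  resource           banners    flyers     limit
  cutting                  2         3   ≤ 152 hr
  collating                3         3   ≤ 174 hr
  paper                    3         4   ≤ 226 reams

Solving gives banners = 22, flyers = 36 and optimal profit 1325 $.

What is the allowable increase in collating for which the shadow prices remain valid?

48

Binding constraints: cutting, collating. The basis is B = [[2,3],[3,3]] with det -3.
Per unit increase in collating, x* moves by d = (1, -0.6667).
The basis stays optimal until paper becomes binding; allowable increase = 48 hr.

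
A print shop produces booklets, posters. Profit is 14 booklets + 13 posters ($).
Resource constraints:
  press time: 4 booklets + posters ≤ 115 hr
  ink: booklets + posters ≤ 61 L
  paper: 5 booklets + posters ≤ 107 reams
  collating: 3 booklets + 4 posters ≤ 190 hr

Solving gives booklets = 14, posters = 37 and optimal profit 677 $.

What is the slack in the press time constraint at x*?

press time used = 4·14 + 1·37 = 93; slack = 115 − 93 = 22.

22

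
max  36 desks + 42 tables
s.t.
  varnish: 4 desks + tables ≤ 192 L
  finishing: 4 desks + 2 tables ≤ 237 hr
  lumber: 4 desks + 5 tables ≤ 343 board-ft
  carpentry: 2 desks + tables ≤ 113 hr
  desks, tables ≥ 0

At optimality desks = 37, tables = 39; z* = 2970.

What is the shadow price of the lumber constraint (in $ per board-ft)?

8

Check each constraint at x*: varnish 187/192 (slack 5); finishing 226/237 (slack 11); lumber 343/343 (tight); carpentry 113/113 (tight).
Slack constraints have shadow price 0 (complementary slackness).
From A_Bᵀ y = c: 4·y_lumber + 2·y_carpentry = 36; 5·y_lumber + 1·y_carpentry = 42.
This yields shadow prices y_lumber = 8, y_carpentry = 2.
Shadow price of lumber = 8.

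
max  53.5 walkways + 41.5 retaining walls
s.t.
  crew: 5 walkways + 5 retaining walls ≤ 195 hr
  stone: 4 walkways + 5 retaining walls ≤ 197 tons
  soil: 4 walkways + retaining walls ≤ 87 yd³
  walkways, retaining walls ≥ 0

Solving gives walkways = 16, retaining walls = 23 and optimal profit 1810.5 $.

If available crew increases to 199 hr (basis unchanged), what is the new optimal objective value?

Binding: crew and soil. Non-binding: stone (18 unused).
By complementary slackness, y = 0 for the non-binding constraint.
From A_Bᵀ y = c: 5·y_crew + 4·y_soil = 53.5; 5·y_crew + 1·y_soil = 41.5.
→ y_crew = 7.5 and y_soil = 4.
Δz = y_crew·Δb = 7.5 × (4) = 30, so new z* = 1810.5 + 30 = 1840.5.

1840.5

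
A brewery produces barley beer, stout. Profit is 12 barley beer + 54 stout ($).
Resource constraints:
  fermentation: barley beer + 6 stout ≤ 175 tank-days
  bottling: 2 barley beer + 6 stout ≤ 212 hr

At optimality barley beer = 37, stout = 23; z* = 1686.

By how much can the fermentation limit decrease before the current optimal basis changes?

Binding constraints: fermentation, bottling. The basis is B = [[1,6],[2,6]] with det -6.
Per unit decrease in fermentation, x* moves by d = (1, -0.3333).
The basis stays optimal until stout reaches 0; allowable decrease = 69 tank-days.

69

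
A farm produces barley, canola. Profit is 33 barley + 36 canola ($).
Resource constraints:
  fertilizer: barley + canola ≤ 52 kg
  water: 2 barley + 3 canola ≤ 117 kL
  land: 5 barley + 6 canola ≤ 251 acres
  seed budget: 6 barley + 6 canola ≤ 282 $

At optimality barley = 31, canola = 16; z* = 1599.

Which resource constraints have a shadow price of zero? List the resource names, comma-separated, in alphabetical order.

fertilizer, water

fertilizer: 47/52 (slack 5)
water: 110/117 (slack 7)
land: 251/251 (binding)
seed budget: 282/282 (binding)
By complementary slackness, a constraint with positive slack has shadow price 0 → fertilizer, water.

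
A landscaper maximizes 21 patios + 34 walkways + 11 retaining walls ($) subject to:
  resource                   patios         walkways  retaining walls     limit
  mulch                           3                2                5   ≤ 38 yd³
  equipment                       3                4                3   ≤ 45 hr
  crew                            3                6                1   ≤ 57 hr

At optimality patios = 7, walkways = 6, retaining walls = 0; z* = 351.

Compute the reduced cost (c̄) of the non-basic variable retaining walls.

-4

Check each constraint at x*: mulch 33/38 (slack 5); equipment 45/45 (tight); crew 57/57 (tight).
By complementary slackness, y = 0 for the non-binding constraint.
From A_Bᵀ y = c: 3·y_equipment + 3·y_crew = 21; 4·y_equipment + 6·y_crew = 34.
→ y_equipment = 4 and y_crew = 3.
Reduced cost of retaining walls: c₃ − yᵀa₃ = 11 − (4·3 + 3·1) = 11 − 15 = -4.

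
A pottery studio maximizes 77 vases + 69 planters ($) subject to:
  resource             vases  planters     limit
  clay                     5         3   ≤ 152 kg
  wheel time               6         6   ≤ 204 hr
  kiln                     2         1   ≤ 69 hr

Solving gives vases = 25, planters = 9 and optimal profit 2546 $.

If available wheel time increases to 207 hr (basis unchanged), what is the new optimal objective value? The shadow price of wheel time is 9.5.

2574.5

Δb = 3, so new z* = 2546 + (9.5)·(3) = 2546 + 28.5 = 2574.5.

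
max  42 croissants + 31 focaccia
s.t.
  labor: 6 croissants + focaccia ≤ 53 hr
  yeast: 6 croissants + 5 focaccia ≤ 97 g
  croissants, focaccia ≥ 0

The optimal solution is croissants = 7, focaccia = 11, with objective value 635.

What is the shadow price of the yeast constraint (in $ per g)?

6

Check each constraint at x*: labor 53/53 (tight); yeast 97/97 (tight).
The binding rows give the dual system: 6·y_labor + 6·y_yeast = 42 and 1·y_labor + 5·y_yeast = 31.
This yields shadow prices y_labor = 1, y_yeast = 6.
Shadow price of yeast = 6.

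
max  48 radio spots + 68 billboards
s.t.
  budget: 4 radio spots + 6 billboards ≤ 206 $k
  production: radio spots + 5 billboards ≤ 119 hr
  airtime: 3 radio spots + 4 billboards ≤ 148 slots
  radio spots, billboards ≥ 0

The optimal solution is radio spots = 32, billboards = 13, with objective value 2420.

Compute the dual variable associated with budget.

6

At the optimum: budget uses 206 of 206 (binding); production uses 97 of 119 (slack = 22); airtime uses 148 of 148 (binding).
By complementary slackness, y = 0 for the non-binding constraint.
Dual feasibility on the basic columns requires 4·y_budget + 3·y_airtime = 48, 6·y_budget + 4·y_airtime = 68.
This yields shadow prices y_budget = 6, y_airtime = 8.
Shadow price of budget = 6.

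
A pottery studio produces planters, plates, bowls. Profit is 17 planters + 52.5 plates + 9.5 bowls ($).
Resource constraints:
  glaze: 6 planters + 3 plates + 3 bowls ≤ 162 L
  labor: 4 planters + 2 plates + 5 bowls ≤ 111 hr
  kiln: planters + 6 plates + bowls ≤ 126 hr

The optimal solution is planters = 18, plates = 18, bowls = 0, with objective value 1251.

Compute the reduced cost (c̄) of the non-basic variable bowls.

At the optimum: glaze uses 162 of 162 (binding); labor uses 108 of 111 (slack = 3); kiln uses 126 of 126 (binding).
Since labor is not tight, its dual is 0.
Dual feasibility on the basic columns requires 6·y_glaze + 1·y_kiln = 17, 3·y_glaze + 6·y_kiln = 52.5.
→ y_glaze = 1.5 and y_kiln = 8.
Reduced cost of bowls: c₃ − yᵀa₃ = 9.5 − (1.5·3 + 8·1) = 9.5 − 12.5 = -3.

-3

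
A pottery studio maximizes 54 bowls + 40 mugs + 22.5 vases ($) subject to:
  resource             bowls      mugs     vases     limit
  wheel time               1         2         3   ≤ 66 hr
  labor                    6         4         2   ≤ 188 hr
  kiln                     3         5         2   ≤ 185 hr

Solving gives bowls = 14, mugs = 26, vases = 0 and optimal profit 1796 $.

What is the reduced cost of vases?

-3.5

Check each constraint at x*: wheel time 66/66 (tight); labor 188/188 (tight); kiln 172/185 (slack 13).
By complementary slackness, y = 0 for the non-binding constraint.
Dual feasibility on the basic columns requires 1·y_wheel time + 6·y_labor = 54, 2·y_wheel time + 4·y_labor = 40.
This yields shadow prices y_wheel time = 3, y_labor = 8.5.
Reduced cost of vases: c₃ − yᵀa₃ = 22.5 − (3·3 + 8.5·2) = 22.5 − 26 = -3.5.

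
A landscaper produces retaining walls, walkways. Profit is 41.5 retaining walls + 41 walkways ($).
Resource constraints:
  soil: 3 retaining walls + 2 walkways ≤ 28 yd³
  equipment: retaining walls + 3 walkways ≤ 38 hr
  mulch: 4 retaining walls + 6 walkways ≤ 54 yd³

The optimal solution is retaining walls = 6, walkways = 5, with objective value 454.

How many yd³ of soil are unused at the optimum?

soil used = 3·6 + 2·5 = 28; slack = 28 − 28 = 0.

0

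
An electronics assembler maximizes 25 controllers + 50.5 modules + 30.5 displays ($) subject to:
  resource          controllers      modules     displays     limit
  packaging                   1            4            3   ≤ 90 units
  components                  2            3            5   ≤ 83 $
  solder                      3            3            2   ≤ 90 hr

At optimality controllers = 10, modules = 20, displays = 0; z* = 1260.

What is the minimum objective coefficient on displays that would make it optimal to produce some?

36.5

At the optimum: packaging uses 90 of 90 (binding); components uses 80 of 83 (slack = 3); solder uses 90 of 90 (binding).
Since components is not tight, its dual is 0.
From A_Bᵀ y = c: 1·y_packaging + 3·y_solder = 25; 4·y_packaging + 3·y_solder = 50.5.
→ y_packaging = 8.5 and y_solder = 5.5.
displays enters the basis when its profit ≥ yᵀa₃ = 8.5·3 + 5.5·2 = 36.5.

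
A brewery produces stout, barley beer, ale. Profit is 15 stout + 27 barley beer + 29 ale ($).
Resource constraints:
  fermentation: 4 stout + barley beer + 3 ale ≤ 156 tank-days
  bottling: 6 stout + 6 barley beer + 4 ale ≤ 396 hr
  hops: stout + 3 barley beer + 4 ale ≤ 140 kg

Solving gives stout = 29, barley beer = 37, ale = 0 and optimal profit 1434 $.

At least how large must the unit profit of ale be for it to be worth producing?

At the optimum: fermentation uses 153 of 156 (slack = 3); bottling uses 396 of 396 (binding); hops uses 140 of 140 (binding).
By complementary slackness, y = 0 for the non-binding constraint.
The binding rows give the dual system: 6·y_bottling + 1·y_hops = 15 and 6·y_bottling + 3·y_hops = 27.
→ y_bottling = 1.5 and y_hops = 6.
ale enters the basis when its profit ≥ yᵀa₃ = 1.5·4 + 6·4 = 30.

30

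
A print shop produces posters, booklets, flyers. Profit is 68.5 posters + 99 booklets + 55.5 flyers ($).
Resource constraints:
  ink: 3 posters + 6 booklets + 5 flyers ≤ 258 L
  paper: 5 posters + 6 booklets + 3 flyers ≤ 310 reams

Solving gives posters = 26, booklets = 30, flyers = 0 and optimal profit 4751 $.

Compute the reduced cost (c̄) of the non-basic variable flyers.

At the optimum: ink uses 258 of 258 (binding); paper uses 310 of 310 (binding).
Dual feasibility on the basic columns requires 3·y_ink + 5·y_paper = 68.5, 6·y_ink + 6·y_paper = 99.
This yields shadow prices y_ink = 7, y_paper = 9.5.
Reduced cost of flyers: c₃ − yᵀa₃ = 55.5 − (7·5 + 9.5·3) = 55.5 − 63.5 = -8.

-8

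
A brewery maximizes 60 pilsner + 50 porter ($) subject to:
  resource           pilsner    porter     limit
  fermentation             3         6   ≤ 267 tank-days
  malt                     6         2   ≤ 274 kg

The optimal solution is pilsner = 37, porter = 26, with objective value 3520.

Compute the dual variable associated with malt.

Check each constraint at x*: fermentation 267/267 (tight); malt 274/274 (tight).
The binding rows give the dual system: 3·y_fermentation + 6·y_malt = 60 and 6·y_fermentation + 2·y_malt = 50.
This yields shadow prices y_fermentation = 6, y_malt = 7.
Shadow price of malt = 7.

7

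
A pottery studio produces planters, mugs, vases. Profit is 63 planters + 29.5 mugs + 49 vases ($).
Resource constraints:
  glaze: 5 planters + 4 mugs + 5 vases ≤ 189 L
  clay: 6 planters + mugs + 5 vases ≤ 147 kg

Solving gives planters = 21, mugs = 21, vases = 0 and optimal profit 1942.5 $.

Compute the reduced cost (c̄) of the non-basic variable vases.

-8.5

Check each constraint at x*: glaze 189/189 (tight); clay 147/147 (tight).
Dual feasibility on the basic columns requires 5·y_glaze + 6·y_clay = 63, 4·y_glaze + 1·y_clay = 29.5.
Solving: y_glaze = 6, y_clay = 5.5.
Reduced cost of vases: c₃ − yᵀa₃ = 49 − (6·5 + 5.5·5) = 49 − 57.5 = -8.5.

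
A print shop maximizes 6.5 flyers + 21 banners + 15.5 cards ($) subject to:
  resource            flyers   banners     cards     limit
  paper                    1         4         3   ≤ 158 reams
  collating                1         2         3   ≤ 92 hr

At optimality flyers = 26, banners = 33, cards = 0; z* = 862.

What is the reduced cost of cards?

Check each constraint at x*: paper 158/158 (tight); collating 92/92 (tight).
Dual feasibility on the basic columns requires 1·y_paper + 1·y_collating = 6.5, 4·y_paper + 2·y_collating = 21.
Solving: y_paper = 4, y_collating = 2.5.
Reduced cost of cards: c₃ − yᵀa₃ = 15.5 − (4·3 + 2.5·3) = 15.5 − 19.5 = -4.

-4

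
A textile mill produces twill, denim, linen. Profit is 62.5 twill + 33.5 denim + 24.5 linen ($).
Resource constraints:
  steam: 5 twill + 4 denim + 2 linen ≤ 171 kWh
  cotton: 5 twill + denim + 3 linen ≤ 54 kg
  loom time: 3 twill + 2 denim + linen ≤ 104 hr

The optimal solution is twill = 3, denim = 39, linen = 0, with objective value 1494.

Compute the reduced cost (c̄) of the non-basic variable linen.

Binding: steam and cotton. Non-binding: loom time (17 unused).
Slack constraints have shadow price 0 (complementary slackness).
The binding rows give the dual system: 5·y_steam + 5·y_cotton = 62.5 and 4·y_steam + 1·y_cotton = 33.5.
Solving: y_steam = 7, y_cotton = 5.5.
Reduced cost of linen: c₃ − yᵀa₃ = 24.5 − (7·2 + 5.5·3) = 24.5 − 30.5 = -6.

-6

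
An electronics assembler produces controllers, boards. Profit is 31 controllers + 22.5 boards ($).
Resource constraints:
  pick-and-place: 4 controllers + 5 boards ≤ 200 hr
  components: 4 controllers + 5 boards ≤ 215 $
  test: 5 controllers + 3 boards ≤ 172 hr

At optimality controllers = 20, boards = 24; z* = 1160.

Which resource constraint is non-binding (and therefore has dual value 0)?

components

pick-and-place: 200/200 (binding)
components: 200/215 (slack 15)
test: 172/172 (binding)
By complementary slackness, a constraint with positive slack has shadow price 0 → components.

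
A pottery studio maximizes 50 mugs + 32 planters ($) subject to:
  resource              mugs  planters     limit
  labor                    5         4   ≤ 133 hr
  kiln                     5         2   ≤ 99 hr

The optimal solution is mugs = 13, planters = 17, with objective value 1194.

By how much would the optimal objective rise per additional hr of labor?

Both labor and kiln are binding at x*.
The binding rows give the dual system: 5·y_labor + 5·y_kiln = 50 and 4·y_labor + 2·y_kiln = 32.
This yields shadow prices y_labor = 6, y_kiln = 4.
Shadow price of labor = 6.

6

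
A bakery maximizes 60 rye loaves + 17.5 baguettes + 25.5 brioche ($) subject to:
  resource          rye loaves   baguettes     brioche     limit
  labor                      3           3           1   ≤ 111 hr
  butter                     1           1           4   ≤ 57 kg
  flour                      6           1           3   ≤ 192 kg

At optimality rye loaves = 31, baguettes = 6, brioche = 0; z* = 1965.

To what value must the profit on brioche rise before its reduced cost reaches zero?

28.5

Binding: labor and flour. Non-binding: butter (20 unused).
Slack constraints have shadow price 0 (complementary slackness).
Dual feasibility on the basic columns requires 3·y_labor + 6·y_flour = 60, 3·y_labor + 1·y_flour = 17.5.
Solving: y_labor = 3, y_flour = 8.5.
brioche enters the basis when its profit ≥ yᵀa₃ = 3·1 + 8.5·3 = 28.5.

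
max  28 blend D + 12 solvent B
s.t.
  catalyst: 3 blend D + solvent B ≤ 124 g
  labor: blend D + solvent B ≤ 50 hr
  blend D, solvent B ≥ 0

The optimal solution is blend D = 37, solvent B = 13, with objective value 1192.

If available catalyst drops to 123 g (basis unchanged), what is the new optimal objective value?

1184

Both catalyst and labor are binding at x*.
The binding rows give the dual system: 3·y_catalyst + 1·y_labor = 28 and 1·y_catalyst + 1·y_labor = 12.
→ y_catalyst = 8 and y_labor = 4.
Δz = y_catalyst·Δb = 8 × (-1) = -8, so new z* = 1192 − 8 = 1184.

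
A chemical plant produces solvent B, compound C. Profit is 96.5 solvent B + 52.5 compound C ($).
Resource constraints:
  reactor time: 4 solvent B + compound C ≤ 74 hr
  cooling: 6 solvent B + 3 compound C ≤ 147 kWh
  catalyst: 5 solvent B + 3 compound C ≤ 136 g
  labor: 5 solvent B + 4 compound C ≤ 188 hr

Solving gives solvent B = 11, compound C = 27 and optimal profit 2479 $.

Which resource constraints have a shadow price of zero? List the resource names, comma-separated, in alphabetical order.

labor, reactor time

reactor time: 71/74 (slack 3)
cooling: 147/147 (binding)
catalyst: 136/136 (binding)
labor: 163/188 (slack 25)
By complementary slackness, a constraint with positive slack has shadow price 0 → labor, reactor time.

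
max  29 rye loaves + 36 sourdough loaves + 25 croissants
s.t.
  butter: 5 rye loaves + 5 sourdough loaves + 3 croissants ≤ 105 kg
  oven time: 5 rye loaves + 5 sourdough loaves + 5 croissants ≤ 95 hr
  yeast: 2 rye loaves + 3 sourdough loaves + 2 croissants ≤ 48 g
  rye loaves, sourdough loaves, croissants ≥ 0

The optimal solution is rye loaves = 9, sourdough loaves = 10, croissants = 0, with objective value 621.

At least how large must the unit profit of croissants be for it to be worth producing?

At the optimum: butter uses 95 of 105 (slack = 10); oven time uses 95 of 95 (binding); yeast uses 48 of 48 (binding).
By complementary slackness, y = 0 for the non-binding constraint.
Dual feasibility on the basic columns requires 5·y_oven time + 2·y_yeast = 29, 5·y_oven time + 3·y_yeast = 36.
Solving: y_oven time = 3, y_yeast = 7.
croissants enters the basis when its profit ≥ yᵀa₃ = 3·5 + 7·2 = 29.

29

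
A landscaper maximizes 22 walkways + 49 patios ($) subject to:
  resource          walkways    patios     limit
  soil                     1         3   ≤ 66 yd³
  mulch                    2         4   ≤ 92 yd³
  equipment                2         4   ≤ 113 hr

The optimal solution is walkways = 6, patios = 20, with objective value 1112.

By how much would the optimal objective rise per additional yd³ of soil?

5

Check each constraint at x*: soil 66/66 (tight); mulch 92/92 (tight); equipment 92/113 (slack 21).
By complementary slackness, y = 0 for the non-binding constraint.
From A_Bᵀ y = c: 1·y_soil + 2·y_mulch = 22; 3·y_soil + 4·y_mulch = 49.
This yields shadow prices y_soil = 5, y_mulch = 8.5.
Shadow price of soil = 5.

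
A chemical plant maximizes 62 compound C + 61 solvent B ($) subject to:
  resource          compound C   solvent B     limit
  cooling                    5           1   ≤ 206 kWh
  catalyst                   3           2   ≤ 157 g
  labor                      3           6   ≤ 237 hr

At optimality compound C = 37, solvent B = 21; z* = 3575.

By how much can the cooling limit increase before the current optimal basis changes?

9

Binding constraints: cooling, labor. The basis is B = [[5,1],[3,6]] with det 27.
Per unit increase in cooling, x* moves by d = (0.2222, -0.1111).
The basis stays optimal until catalyst becomes binding; allowable increase = 9 kWh.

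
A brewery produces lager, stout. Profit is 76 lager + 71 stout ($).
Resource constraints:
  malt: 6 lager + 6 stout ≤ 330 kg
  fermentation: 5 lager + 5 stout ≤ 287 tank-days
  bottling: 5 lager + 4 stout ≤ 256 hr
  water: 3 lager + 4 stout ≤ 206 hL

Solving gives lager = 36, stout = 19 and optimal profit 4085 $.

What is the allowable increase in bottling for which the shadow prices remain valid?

Binding constraints: malt, bottling. The basis is B = [[6,6],[5,4]] with det -6.
Per unit increase in bottling, x* moves by d = (1, -1).
The basis stays optimal until stout reaches 0; allowable increase = 19 hr.

19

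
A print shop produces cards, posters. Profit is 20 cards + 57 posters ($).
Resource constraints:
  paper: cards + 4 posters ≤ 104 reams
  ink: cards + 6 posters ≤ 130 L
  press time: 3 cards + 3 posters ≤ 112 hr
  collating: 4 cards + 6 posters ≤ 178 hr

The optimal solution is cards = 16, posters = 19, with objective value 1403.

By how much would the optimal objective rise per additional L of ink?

6

Binding: ink and collating. Non-binding: paper (12 unused), press time (7 unused).
By complementary slackness, y = 0 for the non-binding constraints.
The binding rows give the dual system: 1·y_ink + 4·y_collating = 20 and 6·y_ink + 6·y_collating = 57.
Solving: y_ink = 6, y_collating = 3.5.
Shadow price of ink = 6.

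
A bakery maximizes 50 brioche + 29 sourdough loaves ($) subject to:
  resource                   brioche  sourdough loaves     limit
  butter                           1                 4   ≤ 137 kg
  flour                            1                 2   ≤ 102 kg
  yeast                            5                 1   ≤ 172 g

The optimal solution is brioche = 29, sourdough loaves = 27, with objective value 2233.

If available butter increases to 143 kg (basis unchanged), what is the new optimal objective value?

2263

Binding: butter and yeast. Non-binding: flour (19 unused).
By complementary slackness, y = 0 for the non-binding constraint.
Dual feasibility on the basic columns requires 1·y_butter + 5·y_yeast = 50, 4·y_butter + 1·y_yeast = 29.
This yields shadow prices y_butter = 5, y_yeast = 9.
Δz = y_butter·Δb = 5 × (6) = 30, so new z* = 2233 + 30 = 2263.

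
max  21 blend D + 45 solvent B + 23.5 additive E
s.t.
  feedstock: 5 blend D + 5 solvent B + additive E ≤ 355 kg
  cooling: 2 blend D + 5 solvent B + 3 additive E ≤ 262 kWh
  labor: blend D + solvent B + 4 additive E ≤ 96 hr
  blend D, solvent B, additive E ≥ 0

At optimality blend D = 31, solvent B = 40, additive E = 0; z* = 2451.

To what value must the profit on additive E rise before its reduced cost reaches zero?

Check each constraint at x*: feedstock 355/355 (tight); cooling 262/262 (tight); labor 71/96 (slack 25).
Slack constraints have shadow price 0 (complementary slackness).
The binding rows give the dual system: 5·y_feedstock + 2·y_cooling = 21 and 5·y_feedstock + 5·y_cooling = 45.
Solving: y_feedstock = 1, y_cooling = 8.
additive E enters the basis when its profit ≥ yᵀa₃ = 1·1 + 8·3 = 25.

25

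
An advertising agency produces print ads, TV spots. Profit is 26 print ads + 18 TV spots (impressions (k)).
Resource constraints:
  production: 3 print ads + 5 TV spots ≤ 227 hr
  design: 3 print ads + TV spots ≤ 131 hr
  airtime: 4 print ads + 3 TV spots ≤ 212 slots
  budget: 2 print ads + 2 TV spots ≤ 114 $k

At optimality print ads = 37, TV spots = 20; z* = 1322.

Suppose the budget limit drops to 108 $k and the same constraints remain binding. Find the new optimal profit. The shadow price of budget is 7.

1280

Δb = -6, so new z* = 1322 + (7)·(-6) = 1322 − 42 = 1280.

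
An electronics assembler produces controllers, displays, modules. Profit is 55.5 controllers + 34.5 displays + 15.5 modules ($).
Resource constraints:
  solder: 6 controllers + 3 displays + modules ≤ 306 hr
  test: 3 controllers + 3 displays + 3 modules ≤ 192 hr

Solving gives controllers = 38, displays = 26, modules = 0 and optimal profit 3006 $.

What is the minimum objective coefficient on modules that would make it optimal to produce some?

Check each constraint at x*: solder 306/306 (tight); test 192/192 (tight).
The binding rows give the dual system: 6·y_solder + 3·y_test = 55.5 and 3·y_solder + 3·y_test = 34.5.
Solving: y_solder = 7, y_test = 4.5.
modules enters the basis when its profit ≥ yᵀa₃ = 7·1 + 4.5·3 = 20.5.

20.5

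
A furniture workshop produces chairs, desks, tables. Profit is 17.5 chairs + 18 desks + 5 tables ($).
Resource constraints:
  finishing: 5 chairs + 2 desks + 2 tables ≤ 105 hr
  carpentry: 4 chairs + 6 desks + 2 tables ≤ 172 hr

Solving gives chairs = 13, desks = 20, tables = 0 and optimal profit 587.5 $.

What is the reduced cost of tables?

-3

Check each constraint at x*: finishing 105/105 (tight); carpentry 172/172 (tight).
From A_Bᵀ y = c: 5·y_finishing + 4·y_carpentry = 17.5; 2·y_finishing + 6·y_carpentry = 18.
→ y_finishing = 1.5 and y_carpentry = 2.5.
Reduced cost of tables: c₃ − yᵀa₃ = 5 − (1.5·2 + 2.5·2) = 5 − 8 = -3.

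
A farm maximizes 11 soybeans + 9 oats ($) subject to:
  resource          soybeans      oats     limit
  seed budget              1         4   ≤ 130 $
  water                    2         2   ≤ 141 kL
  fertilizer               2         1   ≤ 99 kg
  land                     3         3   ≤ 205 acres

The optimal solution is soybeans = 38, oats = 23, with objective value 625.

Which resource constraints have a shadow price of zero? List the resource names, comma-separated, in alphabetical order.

seed budget: 130/130 (binding)
water: 122/141 (slack 19)
fertilizer: 99/99 (binding)
land: 183/205 (slack 22)
By complementary slackness, a constraint with positive slack has shadow price 0 → land, water.

land, water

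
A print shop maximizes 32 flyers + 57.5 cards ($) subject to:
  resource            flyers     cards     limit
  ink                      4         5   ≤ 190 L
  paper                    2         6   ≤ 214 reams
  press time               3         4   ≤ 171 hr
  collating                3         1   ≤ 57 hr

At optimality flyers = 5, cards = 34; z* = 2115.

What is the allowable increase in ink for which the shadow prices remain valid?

Binding constraints: ink, paper. The basis is B = [[4,5],[2,6]] with det 14.
Per unit increase in ink, x* moves by d = (0.4286, -0.1429).
The basis stays optimal until collating becomes binding; allowable increase = 7 L.

7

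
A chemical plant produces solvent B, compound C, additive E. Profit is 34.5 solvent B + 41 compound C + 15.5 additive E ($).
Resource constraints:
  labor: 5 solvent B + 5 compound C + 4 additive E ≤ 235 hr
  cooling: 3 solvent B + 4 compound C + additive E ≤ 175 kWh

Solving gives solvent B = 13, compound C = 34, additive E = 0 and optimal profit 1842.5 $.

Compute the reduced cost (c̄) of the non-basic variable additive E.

Check each constraint at x*: labor 235/235 (tight); cooling 175/175 (tight).
Dual feasibility on the basic columns requires 5·y_labor + 3·y_cooling = 34.5, 5·y_labor + 4·y_cooling = 41.
This yields shadow prices y_labor = 3, y_cooling = 6.5.
Reduced cost of additive E: c₃ − yᵀa₃ = 15.5 − (3·4 + 6.5·1) = 15.5 − 18.5 = -3.

-3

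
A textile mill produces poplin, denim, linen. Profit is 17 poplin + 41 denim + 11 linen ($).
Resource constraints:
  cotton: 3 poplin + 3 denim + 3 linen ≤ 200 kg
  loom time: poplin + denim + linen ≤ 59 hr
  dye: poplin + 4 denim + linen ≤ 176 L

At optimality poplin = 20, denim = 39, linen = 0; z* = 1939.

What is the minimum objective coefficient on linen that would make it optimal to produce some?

Binding: loom time and dye. Non-binding: cotton (23 unused).
By complementary slackness, y = 0 for the non-binding constraint.
Dual feasibility on the basic columns requires 1·y_loom time + 1·y_dye = 17, 1·y_loom time + 4·y_dye = 41.
Solving: y_loom time = 9, y_dye = 8.
linen enters the basis when its profit ≥ yᵀa₃ = 9·1 + 8·1 = 17.

17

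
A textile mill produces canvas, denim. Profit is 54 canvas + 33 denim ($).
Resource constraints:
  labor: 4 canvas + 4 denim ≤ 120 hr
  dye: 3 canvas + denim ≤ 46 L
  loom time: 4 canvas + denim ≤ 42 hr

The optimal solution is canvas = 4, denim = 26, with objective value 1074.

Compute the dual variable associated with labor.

Binding: labor and loom time. Non-binding: dye (8 unused).
Slack constraints have shadow price 0 (complementary slackness).
Dual feasibility on the basic columns requires 4·y_labor + 4·y_loom time = 54, 4·y_labor + 1·y_loom time = 33.
This yields shadow prices y_labor = 6.5, y_loom time = 7.
Shadow price of labor = 6.5.

6.5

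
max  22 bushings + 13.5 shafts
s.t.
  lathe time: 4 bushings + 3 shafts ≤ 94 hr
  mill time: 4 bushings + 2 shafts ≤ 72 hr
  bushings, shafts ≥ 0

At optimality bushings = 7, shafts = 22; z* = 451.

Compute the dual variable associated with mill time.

3

Check each constraint at x*: lathe time 94/94 (tight); mill time 72/72 (tight).
The binding rows give the dual system: 4·y_lathe time + 4·y_mill time = 22 and 3·y_lathe time + 2·y_mill time = 13.5.
Solving: y_lathe time = 2.5, y_mill time = 3.
Shadow price of mill time = 3.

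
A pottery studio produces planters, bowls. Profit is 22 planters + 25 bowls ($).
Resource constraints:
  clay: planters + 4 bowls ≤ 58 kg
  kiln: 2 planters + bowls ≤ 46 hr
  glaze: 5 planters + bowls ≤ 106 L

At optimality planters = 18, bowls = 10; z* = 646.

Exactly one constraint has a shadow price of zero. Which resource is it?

glaze

clay: 58/58 (binding)
kiln: 46/46 (binding)
glaze: 100/106 (slack 6)
By complementary slackness, a constraint with positive slack has shadow price 0 → glaze.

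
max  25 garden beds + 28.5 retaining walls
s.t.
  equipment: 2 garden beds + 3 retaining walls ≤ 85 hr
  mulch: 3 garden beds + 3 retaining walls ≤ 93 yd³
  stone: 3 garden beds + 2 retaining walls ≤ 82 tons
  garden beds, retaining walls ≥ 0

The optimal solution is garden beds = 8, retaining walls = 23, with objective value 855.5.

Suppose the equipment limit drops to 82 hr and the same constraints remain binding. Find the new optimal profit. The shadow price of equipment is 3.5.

Δb = -3, so new z* = 855.5 + (3.5)·(-3) = 855.5 − 10.5 = 845.

845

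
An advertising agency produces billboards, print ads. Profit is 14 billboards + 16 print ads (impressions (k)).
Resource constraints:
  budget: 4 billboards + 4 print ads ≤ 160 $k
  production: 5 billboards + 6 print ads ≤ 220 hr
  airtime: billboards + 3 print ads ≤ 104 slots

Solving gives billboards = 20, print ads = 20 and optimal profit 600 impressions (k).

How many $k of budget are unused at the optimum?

budget used = 4·20 + 4·20 = 160; slack = 160 − 160 = 0.

0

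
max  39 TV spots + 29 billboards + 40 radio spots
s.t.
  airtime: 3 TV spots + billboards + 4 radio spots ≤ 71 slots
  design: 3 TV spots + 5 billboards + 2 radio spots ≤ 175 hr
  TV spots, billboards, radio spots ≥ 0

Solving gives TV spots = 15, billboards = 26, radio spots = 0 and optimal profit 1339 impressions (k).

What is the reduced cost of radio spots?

-4

Both airtime and design are binding at x*.
The binding rows give the dual system: 3·y_airtime + 3·y_design = 39 and 1·y_airtime + 5·y_design = 29.
Solving: y_airtime = 9, y_design = 4.
Reduced cost of radio spots: c₃ − yᵀa₃ = 40 − (9·4 + 4·2) = 40 − 44 = -4.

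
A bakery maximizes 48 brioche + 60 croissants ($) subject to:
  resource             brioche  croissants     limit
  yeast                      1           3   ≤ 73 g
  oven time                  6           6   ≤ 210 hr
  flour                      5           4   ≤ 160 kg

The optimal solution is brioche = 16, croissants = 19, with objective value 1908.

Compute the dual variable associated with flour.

0

Binding: yeast and oven time. Non-binding: flour (4 unused).
By complementary slackness, y = 0 for the non-binding constraint.
Dual feasibility on the basic columns requires 1·y_yeast + 6·y_oven time = 48, 3·y_yeast + 6·y_oven time = 60.
Solving: y_yeast = 6, y_oven time = 7.
Shadow price of flour = 0.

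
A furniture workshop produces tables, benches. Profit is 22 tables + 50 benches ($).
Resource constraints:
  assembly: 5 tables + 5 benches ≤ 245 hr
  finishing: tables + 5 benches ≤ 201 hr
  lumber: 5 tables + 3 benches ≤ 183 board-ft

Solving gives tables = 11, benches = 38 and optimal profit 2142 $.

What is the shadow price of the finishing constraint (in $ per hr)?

7

At the optimum: assembly uses 245 of 245 (binding); finishing uses 201 of 201 (binding); lumber uses 169 of 183 (slack = 14).
Slack constraints have shadow price 0 (complementary slackness).
The binding rows give the dual system: 5·y_assembly + 1·y_finishing = 22 and 5·y_assembly + 5·y_finishing = 50.
→ y_assembly = 3 and y_finishing = 7.
Shadow price of finishing = 7.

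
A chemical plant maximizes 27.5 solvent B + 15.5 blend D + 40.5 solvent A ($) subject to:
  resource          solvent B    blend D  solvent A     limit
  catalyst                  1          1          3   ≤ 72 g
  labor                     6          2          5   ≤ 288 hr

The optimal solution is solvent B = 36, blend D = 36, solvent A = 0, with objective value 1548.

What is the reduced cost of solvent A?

At the optimum: catalyst uses 72 of 72 (binding); labor uses 288 of 288 (binding).
The binding rows give the dual system: 1·y_catalyst + 6·y_labor = 27.5 and 1·y_catalyst + 2·y_labor = 15.5.
This yields shadow prices y_catalyst = 9.5, y_labor = 3.
Reduced cost of solvent A: c₃ − yᵀa₃ = 40.5 − (9.5·3 + 3·5) = 40.5 − 43.5 = -3.

-3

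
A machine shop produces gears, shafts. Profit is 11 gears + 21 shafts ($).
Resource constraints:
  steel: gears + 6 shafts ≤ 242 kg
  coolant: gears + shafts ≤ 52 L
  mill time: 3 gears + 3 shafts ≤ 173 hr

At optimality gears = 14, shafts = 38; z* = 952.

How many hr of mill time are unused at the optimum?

17

mill time used = 3·14 + 3·38 = 156; slack = 173 − 156 = 17.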